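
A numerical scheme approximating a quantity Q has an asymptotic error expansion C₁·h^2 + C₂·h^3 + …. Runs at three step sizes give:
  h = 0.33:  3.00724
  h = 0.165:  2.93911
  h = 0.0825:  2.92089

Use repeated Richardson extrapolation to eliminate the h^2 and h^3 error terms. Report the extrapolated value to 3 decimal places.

2.915

First eliminate the h^2 term (factor 2^2 = 4):
  B₁ = (4·2.93911 − 3.00724)/3 = 2.91640
  B₂ = (4·2.92089 − 2.93911)/3 = 2.91482
Then eliminate the h^3 term (factor 2^3 = 8):
  (8·2.91482 − 2.91640)/7 = 2.91459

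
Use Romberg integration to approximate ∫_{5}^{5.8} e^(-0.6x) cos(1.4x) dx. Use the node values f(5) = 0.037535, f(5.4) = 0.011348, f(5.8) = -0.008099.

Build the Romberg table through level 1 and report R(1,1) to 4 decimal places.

0.0100

R(0,0) (trapezoid, 1 panel, h=0.8000): 0.011774
R(1,0) (trapezoid, 2 panels, h=0.4000): 0.010426
R(1,1) = 0.010426 + (0.010426 − 0.011774)/3 = 0.009977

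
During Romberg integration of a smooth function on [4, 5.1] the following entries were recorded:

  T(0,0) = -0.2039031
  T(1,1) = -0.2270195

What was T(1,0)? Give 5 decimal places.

From T(1,1) = (4·T(1,0) − T(0,0))/3, solve for T(1,0):
4·T(1,0) = 3·(-0.2270195) + (-0.2039031) = -0.8849616
T(1,0) = -0.2212404

-0.22124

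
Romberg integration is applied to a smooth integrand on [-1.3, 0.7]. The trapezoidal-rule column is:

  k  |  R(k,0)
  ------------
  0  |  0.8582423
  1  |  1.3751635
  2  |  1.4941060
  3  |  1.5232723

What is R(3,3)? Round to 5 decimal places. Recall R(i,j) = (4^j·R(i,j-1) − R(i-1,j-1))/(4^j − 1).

R(1,1) = (4·1.3751635 − 0.8582423) / 3 = 1.5474706
R(2,1) = 1.4941060 + (1.4941060 − 1.3751635)/3 = 1.5337535
R(3,1) = (4·1.5232723 − 1.4941060) / 3 = 1.5329944
R(2,2) = (16·1.5337535 − 1.5474706) / 15 = 1.5328390
R(3,2) = (16·1.5329944 − 1.5337535) / 15 = 1.5329438
R(3,3) = (64·1.5329438 − 1.5328390) / 63 = 1.5329455

1.53295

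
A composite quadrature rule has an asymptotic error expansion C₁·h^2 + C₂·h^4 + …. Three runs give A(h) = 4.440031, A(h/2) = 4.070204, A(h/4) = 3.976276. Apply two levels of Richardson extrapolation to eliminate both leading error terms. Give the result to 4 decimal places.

First eliminate the h^2 term (factor 2^2 = 4):
  B₁ = (4·4.070204 − 4.440031)/3 = 3.946928
  B₂ = (4·3.976276 − 4.070204)/3 = 3.944967
Then eliminate the h^4 term (factor 2^4 = 16):
  (16·3.944967 − 3.946928)/15 = 3.944836

3.9448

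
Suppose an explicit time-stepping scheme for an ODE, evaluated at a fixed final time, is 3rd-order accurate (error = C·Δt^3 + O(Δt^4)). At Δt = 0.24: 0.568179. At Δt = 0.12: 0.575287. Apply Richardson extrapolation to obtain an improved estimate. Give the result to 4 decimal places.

The leading error scales as Δt^3; refining by a factor of 2 reduces it by 2^3 = 8.
Extrapolated value = (8·A(Δt/2) − A(Δt)) / (8 − 1)
= (8·0.575287 − 0.568179) / 7
= 4.034117 / 7 = 0.576302

0.5763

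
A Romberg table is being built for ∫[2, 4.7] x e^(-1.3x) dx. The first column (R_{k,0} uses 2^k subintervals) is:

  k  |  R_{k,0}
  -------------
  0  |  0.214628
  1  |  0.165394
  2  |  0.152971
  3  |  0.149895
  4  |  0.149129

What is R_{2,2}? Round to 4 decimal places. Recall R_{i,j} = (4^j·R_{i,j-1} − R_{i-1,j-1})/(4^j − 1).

0.1488

Richardson extrapolation on the trapezoidal column (denominator 4−1=3):
R_{1,1} = 0.165394 + (0.165394 − 0.214628)/3 = 0.148983
R_{2,1} = (4·0.152971 − 0.165394) / 3 = 0.148830
R_{2,2} = (16·0.148830 − 0.148983) / 15 = 0.148820
(Column j=1 coincides with Simpson's rule on the same nodes.)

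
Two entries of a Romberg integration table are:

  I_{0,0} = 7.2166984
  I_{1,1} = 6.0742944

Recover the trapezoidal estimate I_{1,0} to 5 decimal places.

From I_{1,1} = (4·I_{1,0} − I_{0,0})/3, solve for I_{1,0}:
4·I_{1,0} = 3·6.0742944 + 7.2166984 = 25.4395816
I_{1,0} = 6.3598954

6.35990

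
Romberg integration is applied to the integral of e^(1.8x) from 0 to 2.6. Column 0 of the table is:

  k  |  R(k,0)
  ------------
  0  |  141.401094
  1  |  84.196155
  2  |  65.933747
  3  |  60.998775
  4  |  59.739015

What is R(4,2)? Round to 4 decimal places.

59.3168

Richardson extrapolation on the trapezoidal column (denominator 4−1=3):
R(3,1) = (4·60.998775 − 65.933747) / 3 = 59.353784
R(4,1) = (4·59.739015 − 60.998775) / 3 = 59.319095
R(4,2) = 59.319095 + (59.319095 − 59.353784)/15 = 59.316782
(Column j=1 coincides with Simpson's rule on the same nodes.)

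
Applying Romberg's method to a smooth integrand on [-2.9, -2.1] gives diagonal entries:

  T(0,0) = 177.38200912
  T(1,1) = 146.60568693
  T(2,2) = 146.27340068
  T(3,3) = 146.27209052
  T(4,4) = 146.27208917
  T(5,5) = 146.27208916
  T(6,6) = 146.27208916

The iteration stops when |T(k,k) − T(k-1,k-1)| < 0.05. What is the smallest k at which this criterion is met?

k = 3

|T(1,1) − T(0,0)| = 30.77632219 ≥ 0.05
|T(2,2) − T(1,1)| = 0.33228625 ≥ 0.05
|T(3,3) − T(2,2)| = 0.00131016 < 0.05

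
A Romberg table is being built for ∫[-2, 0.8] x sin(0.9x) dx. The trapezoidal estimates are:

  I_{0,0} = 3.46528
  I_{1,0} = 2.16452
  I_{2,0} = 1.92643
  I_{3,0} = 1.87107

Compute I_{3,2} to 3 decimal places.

1.853

I_{2,1} = 1.92643 + (1.92643 − 2.16452)/3 = 1.84707
I_{3,1} = 1.87107 + (1.87107 − 1.92643)/3 = 1.85262
I_{3,2} = 1.85262 + (1.85262 − 1.84707)/15 = 1.85299
(Column j=1 coincides with Simpson's rule on the same nodes.)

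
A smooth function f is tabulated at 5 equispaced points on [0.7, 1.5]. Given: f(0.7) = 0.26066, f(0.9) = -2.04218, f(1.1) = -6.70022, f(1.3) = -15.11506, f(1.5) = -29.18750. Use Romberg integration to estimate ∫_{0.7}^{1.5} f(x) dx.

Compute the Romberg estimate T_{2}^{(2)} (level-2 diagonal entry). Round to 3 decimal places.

T_{0}^{(0)} (trapezoid, 1 panel, h=0.8000): -11.57074
T_{1}^{(0)} (trapezoid, 2 panels, h=0.4000): -8.46546
T_{2}^{(0)} (trapezoid, 4 panels, h=0.2000): -7.66418
T_{1}^{(1)} = -8.46546 + (-8.46546 − (-11.57074))/3 = -7.43037
T_{2}^{(1)} = -7.66418 + (-7.66418 − (-8.46546))/3 = -7.39709
T_{2}^{(2)} = -7.39709 + (-7.39709 − (-7.43037))/15 = -7.39487

-7.395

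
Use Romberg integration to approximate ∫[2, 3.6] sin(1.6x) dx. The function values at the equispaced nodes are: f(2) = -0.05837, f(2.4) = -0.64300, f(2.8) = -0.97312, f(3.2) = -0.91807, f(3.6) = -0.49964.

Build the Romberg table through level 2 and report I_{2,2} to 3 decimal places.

I_{0,0} (trapezoid, 1 panel, h=1.6000): -0.44641
I_{1,0} (trapezoid, 2 panels, h=0.8000): -1.00170
I_{2,0} (trapezoid, 4 panels, h=0.4000): -1.12528
I_{1,1} = -1.00170 + (-1.00170 − (-0.44641))/3 = -1.18680
I_{2,1} = -1.12528 + (-1.12528 − (-1.00170))/3 = -1.16647
I_{2,2} = -1.16647 + (-1.16647 − (-1.18680))/15 = -1.16511

-1.165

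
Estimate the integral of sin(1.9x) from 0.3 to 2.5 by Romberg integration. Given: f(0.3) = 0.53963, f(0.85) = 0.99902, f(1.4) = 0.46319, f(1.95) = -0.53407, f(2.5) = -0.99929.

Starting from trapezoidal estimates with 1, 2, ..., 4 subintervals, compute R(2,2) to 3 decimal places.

0.421

R(0,0) (trapezoid, 1 panel, h=2.2000): -0.50563
R(1,0) (trapezoid, 2 panels, h=1.1000): 0.25670
R(2,0) (trapezoid, 4 panels, h=0.5500): 0.38407
R(1,1) = 0.25670 + (0.25670 − (-0.50563))/3 = 0.51081
R(2,1) = 0.38407 + (0.38407 − 0.25670)/3 = 0.42653
R(2,2) = 0.42653 + (0.42653 − 0.51081)/15 = 0.42091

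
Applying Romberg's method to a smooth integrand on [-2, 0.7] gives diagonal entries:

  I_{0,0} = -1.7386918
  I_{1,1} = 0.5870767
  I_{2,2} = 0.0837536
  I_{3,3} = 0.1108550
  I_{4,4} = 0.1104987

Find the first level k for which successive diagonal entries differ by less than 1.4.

k = 2

|I_{1,1} − I_{0,0}| = 2.3257685 ≥ 1.4
|I_{2,2} − I_{1,1}| = 0.5033231 < 1.4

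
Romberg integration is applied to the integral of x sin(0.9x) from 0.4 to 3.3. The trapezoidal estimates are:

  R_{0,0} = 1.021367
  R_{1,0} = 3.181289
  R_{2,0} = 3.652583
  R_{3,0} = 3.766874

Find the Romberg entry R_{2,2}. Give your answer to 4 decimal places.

R_{1,1} = (4·3.181289 − 1.021367) / 3 = 3.901263
R_{2,1} = 3.652583 + (3.652583 − 3.181289)/3 = 3.809681
R_{2,2} = 3.809681 + (3.809681 − 3.901263)/15 = 3.803576
(Column j=1 coincides with Simpson's rule on the same nodes.)

3.8036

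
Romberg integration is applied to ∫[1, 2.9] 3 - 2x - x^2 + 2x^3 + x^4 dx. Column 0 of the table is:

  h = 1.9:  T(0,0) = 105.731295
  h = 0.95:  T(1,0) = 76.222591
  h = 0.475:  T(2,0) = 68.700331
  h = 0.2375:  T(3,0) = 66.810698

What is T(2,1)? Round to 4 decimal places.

Richardson extrapolation on the trapezoidal column (denominator 4−1=3):
T(2,1) = 68.700331 + (68.700331 − 76.222591)/3 = 66.192911

66.1929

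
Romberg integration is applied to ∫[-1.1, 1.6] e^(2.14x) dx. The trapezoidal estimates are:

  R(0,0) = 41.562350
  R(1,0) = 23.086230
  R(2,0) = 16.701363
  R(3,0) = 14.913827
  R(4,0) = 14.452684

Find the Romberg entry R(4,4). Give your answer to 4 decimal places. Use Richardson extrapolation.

R(1,1) = (4·23.086230 − 41.562350) / 3 = 16.927523
R(2,1) = 16.701363 + (16.701363 − 23.086230)/3 = 14.573074
R(3,1) = (4·14.913827 − 16.701363) / 3 = 14.317982
R(4,1) = (4·14.452684 − 14.913827) / 3 = 14.298970
R(2,2) = 14.573074 + (14.573074 − 16.927523)/15 = 14.416111
R(3,2) = (16·14.317982 − 14.573074) / 15 = 14.300976
R(4,2) = 14.298970 + (14.298970 − 14.317982)/15 = 14.297703
R(3,3) = 14.300976 + (14.300976 − 14.416111)/63 = 14.299148
R(4,3) = (64·14.297703 − 14.300976) / 63 = 14.297651
R(4,4) = (256·14.297651 − 14.299148) / 255 = 14.297645

14.2976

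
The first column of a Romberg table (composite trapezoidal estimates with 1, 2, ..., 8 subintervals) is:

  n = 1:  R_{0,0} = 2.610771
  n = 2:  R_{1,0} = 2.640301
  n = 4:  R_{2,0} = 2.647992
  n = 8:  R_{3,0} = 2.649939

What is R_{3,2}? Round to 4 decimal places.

2.6506

R_{2,1} = (4·2.647992 − 2.640301) / 3 = 2.650556
R_{3,1} = 2.649939 + (2.649939 − 2.647992)/3 = 2.650588
R_{3,2} = 2.650588 + (2.650588 − 2.650556)/15 = 2.650590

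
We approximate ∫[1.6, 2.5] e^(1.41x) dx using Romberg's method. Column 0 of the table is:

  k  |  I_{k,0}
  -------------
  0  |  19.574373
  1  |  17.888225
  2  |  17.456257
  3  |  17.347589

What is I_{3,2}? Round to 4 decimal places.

17.3113

Richardson extrapolation on the trapezoidal column (denominator 4−1=3):
I_{2,1} = (4·17.456257 − 17.888225) / 3 = 17.312268
I_{3,1} = 17.347589 + (17.347589 − 17.456257)/3 = 17.311366
I_{3,2} = (16·17.311366 − 17.312268) / 15 = 17.311306
(Column j=1 coincides with Simpson's rule on the same nodes.)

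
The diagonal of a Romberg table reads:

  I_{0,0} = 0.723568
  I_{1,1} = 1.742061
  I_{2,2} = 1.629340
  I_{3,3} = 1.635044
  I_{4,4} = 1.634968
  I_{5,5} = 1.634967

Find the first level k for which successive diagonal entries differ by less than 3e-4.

k = 4

|I_{1,1} − I_{0,0}| = 1.018493 ≥ 3e-4
|I_{2,2} − I_{1,1}| = 0.112721 ≥ 3e-4
|I_{3,3} − I_{2,2}| = 0.005704 ≥ 3e-4
|I_{4,4} − I_{3,3}| = 0.000076 < 3e-4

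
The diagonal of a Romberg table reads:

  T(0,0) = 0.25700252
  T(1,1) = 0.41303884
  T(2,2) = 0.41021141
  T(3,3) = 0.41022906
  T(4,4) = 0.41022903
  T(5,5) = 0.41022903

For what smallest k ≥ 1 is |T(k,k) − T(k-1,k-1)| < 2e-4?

k = 3

|T(1,1) − T(0,0)| = 0.15603632 ≥ 2e-4
|T(2,2) − T(1,1)| = 0.00282743 ≥ 2e-4
|T(3,3) − T(2,2)| = 0.00001765 < 2e-4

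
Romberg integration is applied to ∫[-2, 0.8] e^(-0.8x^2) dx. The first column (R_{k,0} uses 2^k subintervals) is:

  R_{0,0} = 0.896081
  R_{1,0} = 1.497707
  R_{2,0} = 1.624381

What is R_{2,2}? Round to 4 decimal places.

R_{1,1} = 1.497707 + (1.497707 − 0.896081)/3 = 1.698249
R_{2,1} = 1.624381 + (1.624381 − 1.497707)/3 = 1.666606
R_{2,2} = 1.666606 + (1.666606 − 1.698249)/15 = 1.664496
(Column j=1 coincides with Simpson's rule on the same nodes.)

1.6645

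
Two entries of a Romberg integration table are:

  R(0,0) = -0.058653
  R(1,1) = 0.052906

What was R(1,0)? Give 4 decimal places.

0.0250

From R(1,1) = (4·R(1,0) − R(0,0))/3, solve for R(1,0):
4·R(1,0) = 3·0.052906 + (-0.058653) = 0.100065
R(1,0) = 0.025016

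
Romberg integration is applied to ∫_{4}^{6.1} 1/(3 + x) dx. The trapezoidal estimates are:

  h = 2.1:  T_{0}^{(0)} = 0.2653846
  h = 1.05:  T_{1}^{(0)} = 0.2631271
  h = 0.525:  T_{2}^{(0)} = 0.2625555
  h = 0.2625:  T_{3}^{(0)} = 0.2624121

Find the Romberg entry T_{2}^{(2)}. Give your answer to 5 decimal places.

Richardson extrapolation on the trapezoidal column (denominator 4−1=3):
T_{1}^{(1)} = 0.2631271 + (0.2631271 − 0.2653846)/3 = 0.2623746
T_{2}^{(1)} = 0.2625555 + (0.2625555 − 0.2631271)/3 = 0.2623650
T_{2}^{(2)} = 0.2623650 + (0.2623650 − 0.2623746)/15 = 0.2623644

0.26236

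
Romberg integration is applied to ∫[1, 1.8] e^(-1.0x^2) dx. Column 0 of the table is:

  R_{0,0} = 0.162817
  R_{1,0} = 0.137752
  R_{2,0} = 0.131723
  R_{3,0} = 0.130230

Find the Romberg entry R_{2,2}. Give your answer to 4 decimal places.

Richardson extrapolation on the trapezoidal column (denominator 4−1=3):
R_{1,1} = 0.137752 + (0.137752 − 0.162817)/3 = 0.129397
R_{2,1} = 0.131723 + (0.131723 − 0.137752)/3 = 0.129713
R_{2,2} = (16·0.129713 − 0.129397) / 15 = 0.129734

0.1297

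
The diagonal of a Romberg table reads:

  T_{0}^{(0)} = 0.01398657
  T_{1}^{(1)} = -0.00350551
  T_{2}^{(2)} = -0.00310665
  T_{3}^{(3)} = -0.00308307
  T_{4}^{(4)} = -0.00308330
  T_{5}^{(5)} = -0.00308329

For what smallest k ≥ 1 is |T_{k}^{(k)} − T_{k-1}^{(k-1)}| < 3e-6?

k = 4

|T_{1}^{(1)} − T_{0}^{(0)}| = 0.01749208 ≥ 3e-6
|T_{2}^{(2)} − T_{1}^{(1)}| = 0.00039886 ≥ 3e-6
|T_{3}^{(3)} − T_{2}^{(2)}| = 0.00002358 ≥ 3e-6
|T_{4}^{(4)} − T_{3}^{(3)}| = 0.00000023 < 3e-6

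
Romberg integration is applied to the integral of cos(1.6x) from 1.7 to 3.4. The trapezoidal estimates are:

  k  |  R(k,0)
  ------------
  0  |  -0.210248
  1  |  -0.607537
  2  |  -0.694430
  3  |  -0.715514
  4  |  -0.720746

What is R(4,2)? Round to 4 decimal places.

-0.7225

Richardson extrapolation on the trapezoidal column (denominator 4−1=3):
R(3,1) = (4·(-0.715514) − (-0.694430)) / 3 = -0.722542
R(4,1) = -0.720746 + (-0.720746 − (-0.715514))/3 = -0.722490
R(4,2) = -0.722490 + (-0.722490 − (-0.722542))/15 = -0.722487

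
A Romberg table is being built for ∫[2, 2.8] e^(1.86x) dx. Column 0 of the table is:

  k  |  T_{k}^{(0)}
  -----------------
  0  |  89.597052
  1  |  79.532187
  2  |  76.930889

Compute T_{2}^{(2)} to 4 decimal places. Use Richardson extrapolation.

T_{1}^{(1)} = 79.532187 + (79.532187 − 89.597052)/3 = 76.177232
T_{2}^{(1)} = 76.930889 + (76.930889 − 79.532187)/3 = 76.063790
T_{2}^{(2)} = (16·76.063790 − 76.177232) / 15 = 76.056227

76.0562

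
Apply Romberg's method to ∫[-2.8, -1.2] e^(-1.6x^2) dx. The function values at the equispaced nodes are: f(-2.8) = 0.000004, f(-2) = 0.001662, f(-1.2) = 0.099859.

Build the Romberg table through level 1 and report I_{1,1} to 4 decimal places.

0.0284

I_{0,0} (trapezoid, 1 panel, h=1.6000): 0.079890
I_{1,0} (trapezoid, 2 panels, h=0.8000): 0.041275
I_{1,1} = 0.041275 + (0.041275 − 0.079890)/3 = 0.028403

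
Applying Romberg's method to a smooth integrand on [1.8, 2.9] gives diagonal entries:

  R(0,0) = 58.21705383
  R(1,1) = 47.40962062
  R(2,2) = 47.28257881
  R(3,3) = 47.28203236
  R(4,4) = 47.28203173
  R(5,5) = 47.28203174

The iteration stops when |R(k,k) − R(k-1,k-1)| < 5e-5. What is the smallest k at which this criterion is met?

|R(1,1) − R(0,0)| = 10.80743321 ≥ 5e-5
|R(2,2) − R(1,1)| = 0.12704181 ≥ 5e-5
|R(3,3) − R(2,2)| = 0.00054645 ≥ 5e-5
|R(4,4) − R(3,3)| = 0.00000063 < 5e-5

k = 4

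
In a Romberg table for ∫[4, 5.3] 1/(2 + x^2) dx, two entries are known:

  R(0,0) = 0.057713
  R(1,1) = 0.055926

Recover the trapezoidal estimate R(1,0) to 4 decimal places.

From R(1,1) = (4·R(1,0) − R(0,0))/3, solve for R(1,0):
4·R(1,0) = 3·0.055926 + 0.057713 = 0.225491
R(1,0) = 0.056373

0.0564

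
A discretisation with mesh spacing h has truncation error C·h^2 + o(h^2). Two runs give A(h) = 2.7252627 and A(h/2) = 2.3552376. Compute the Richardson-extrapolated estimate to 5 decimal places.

The leading error scales as h^2; refining by a factor of 2 reduces it by 2^2 = 4.
Extrapolated value = (4·A(h/2) − A(h)) / (4 − 1)
= (4·2.3552376 − 2.7252627) / 3
= 6.6956877 / 3 = 2.2318959

2.23190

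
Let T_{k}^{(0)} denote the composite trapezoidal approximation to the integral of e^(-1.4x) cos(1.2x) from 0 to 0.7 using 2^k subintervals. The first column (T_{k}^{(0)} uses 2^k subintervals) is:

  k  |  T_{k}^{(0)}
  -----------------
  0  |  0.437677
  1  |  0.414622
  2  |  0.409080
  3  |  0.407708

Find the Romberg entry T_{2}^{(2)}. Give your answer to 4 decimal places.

Richardson extrapolation on the trapezoidal column (denominator 4−1=3):
T_{1}^{(1)} = (4·0.414622 − 0.437677) / 3 = 0.406937
T_{2}^{(1)} = 0.409080 + (0.409080 − 0.414622)/3 = 0.407233
T_{2}^{(2)} = 0.407233 + (0.407233 − 0.406937)/15 = 0.407253
(Column j=1 coincides with Simpson's rule on the same nodes.)

0.4073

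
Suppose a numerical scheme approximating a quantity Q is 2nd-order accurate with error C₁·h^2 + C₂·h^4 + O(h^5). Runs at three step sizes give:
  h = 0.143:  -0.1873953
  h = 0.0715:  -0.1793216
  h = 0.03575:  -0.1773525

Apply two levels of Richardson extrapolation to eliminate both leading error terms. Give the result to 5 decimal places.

First eliminate the h^2 term (factor 2^2 = 4):
  B₁ = (4·(-0.1793216) − (-0.1873953))/3 = -0.1766304
  B₂ = (4·(-0.1773525) − (-0.1793216))/3 = -0.1766961
Then eliminate the h^4 term (factor 2^4 = 16):
  (16·(-0.1766961) − (-0.1766304))/15 = -0.1767005

-0.17670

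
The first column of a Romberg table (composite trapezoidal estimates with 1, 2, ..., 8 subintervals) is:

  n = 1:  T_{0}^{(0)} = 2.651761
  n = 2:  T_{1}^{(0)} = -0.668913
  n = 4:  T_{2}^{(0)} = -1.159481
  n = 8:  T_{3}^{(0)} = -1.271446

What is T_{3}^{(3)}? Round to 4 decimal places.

Richardson extrapolation on the trapezoidal column (denominator 4−1=3):
T_{1}^{(1)} = -0.668913 + (-0.668913 − 2.651761)/3 = -1.775804
T_{2}^{(1)} = (4·(-1.159481) − (-0.668913)) / 3 = -1.323004
T_{3}^{(1)} = (4·(-1.271446) − (-1.159481)) / 3 = -1.308768
T_{2}^{(2)} = (16·(-1.323004) − (-1.775804)) / 15 = -1.292817
T_{3}^{(2)} = (16·(-1.308768) − (-1.323004)) / 15 = -1.307819
T_{3}^{(3)} = (64·(-1.307819) − (-1.292817)) / 63 = -1.308057

-1.3081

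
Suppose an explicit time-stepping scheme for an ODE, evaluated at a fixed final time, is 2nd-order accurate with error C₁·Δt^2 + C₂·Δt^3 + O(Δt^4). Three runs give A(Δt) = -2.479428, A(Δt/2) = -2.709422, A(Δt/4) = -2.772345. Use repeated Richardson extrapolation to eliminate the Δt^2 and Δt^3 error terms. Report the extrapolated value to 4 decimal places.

First eliminate the Δt^2 term (factor 2^2 = 4):
  B₁ = (4·(-2.709422) − (-2.479428))/3 = -2.786087
  B₂ = (4·(-2.772345) − (-2.709422))/3 = -2.793319
Then eliminate the Δt^3 term (factor 2^3 = 8):
  (8·(-2.793319) − (-2.786087))/7 = -2.794352

-2.7944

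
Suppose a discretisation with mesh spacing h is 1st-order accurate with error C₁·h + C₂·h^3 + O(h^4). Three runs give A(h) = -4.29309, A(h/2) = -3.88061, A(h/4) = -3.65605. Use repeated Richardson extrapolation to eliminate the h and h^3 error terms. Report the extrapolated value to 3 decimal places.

First eliminate the h term (factor 2^1 = 2):
  B₁ = (2·(-3.88061) − (-4.29309))/1 = -3.46813
  B₂ = (2·(-3.65605) − (-3.88061))/1 = -3.43149
Then eliminate the h^3 term (factor 2^3 = 8):
  (8·(-3.43149) − (-3.46813))/7 = -3.42626

-3.426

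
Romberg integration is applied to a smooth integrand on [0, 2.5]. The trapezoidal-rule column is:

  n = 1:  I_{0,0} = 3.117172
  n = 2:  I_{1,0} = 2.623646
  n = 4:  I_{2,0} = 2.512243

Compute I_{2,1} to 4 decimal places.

I_{2,1} = (4·2.512243 − 2.623646) / 3 = 2.475109

2.4751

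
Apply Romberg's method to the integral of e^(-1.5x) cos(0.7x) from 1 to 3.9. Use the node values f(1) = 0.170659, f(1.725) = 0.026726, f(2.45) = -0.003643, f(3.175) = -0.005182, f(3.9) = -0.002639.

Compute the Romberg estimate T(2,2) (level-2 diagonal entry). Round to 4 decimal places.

T(0,0) (trapezoid, 1 panel, h=2.9000): 0.243629
T(1,0) (trapezoid, 2 panels, h=1.4500): 0.116532
T(2,0) (trapezoid, 4 panels, h=0.7250): 0.073885
T(1,1) = 0.116532 + (0.116532 − 0.243629)/3 = 0.074166
T(2,1) = 0.073885 + (0.073885 − 0.116532)/3 = 0.059669
T(2,2) = 0.059669 + (0.059669 − 0.074166)/15 = 0.058703

0.0587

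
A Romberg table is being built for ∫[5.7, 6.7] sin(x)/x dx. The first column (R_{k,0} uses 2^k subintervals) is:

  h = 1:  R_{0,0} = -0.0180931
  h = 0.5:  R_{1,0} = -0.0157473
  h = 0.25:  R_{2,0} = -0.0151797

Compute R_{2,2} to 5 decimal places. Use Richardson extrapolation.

Richardson extrapolation on the trapezoidal column (denominator 4−1=3):
R_{1,1} = -0.0157473 + (-0.0157473 − (-0.0180931))/3 = -0.0149654
R_{2,1} = (4·(-0.0151797) − (-0.0157473)) / 3 = -0.0149905
R_{2,2} = (16·(-0.0149905) − (-0.0149654)) / 15 = -0.0149922

-0.01499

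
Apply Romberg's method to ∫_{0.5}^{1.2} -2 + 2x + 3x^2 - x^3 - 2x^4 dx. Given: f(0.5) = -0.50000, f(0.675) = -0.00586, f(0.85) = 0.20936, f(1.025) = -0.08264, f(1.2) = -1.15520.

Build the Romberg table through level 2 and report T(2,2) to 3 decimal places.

T(0,0) (trapezoid, 1 panel, h=0.7000): -0.57932
T(1,0) (trapezoid, 2 panels, h=0.3500): -0.21638
T(2,0) (trapezoid, 4 panels, h=0.1750): -0.12368
T(1,1) = -0.21638 + (-0.21638 − (-0.57932))/3 = -0.09540
T(2,1) = -0.12368 + (-0.12368 − (-0.21638))/3 = -0.09278
T(2,2) = -0.09278 + (-0.09278 − (-0.09540))/15 = -0.09261

-0.093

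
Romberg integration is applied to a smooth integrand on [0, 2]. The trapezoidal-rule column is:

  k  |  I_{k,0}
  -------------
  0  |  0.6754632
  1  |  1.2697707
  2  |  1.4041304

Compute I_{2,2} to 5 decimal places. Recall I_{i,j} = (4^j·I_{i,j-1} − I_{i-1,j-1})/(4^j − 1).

1.44765

Richardson extrapolation on the trapezoidal column (denominator 4−1=3):
I_{1,1} = (4·1.2697707 − 0.6754632) / 3 = 1.4678732
I_{2,1} = (4·1.4041304 − 1.2697707) / 3 = 1.4489170
I_{2,2} = (16·1.4489170 − 1.4678732) / 15 = 1.4476533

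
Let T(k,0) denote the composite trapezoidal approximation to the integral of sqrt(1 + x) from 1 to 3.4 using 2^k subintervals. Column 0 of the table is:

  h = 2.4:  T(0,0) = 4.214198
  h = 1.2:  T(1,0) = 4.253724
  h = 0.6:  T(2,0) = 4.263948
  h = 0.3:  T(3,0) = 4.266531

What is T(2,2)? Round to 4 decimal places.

T(1,1) = (4·4.253724 − 4.214198) / 3 = 4.266899
T(2,1) = (4·4.263948 − 4.253724) / 3 = 4.267356
T(2,2) = 4.267356 + (4.267356 − 4.266899)/15 = 4.267386

4.2674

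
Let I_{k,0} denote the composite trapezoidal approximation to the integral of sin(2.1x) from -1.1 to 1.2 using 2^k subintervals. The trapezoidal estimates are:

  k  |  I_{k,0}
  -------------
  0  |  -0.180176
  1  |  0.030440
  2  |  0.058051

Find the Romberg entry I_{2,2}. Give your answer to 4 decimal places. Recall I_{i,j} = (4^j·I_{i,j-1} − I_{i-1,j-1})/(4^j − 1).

0.0650

Richardson extrapolation on the trapezoidal column (denominator 4−1=3):
I_{1,1} = (4·0.030440 − (-0.180176)) / 3 = 0.100645
I_{2,1} = 0.058051 + (0.058051 − 0.030440)/3 = 0.067255
I_{2,2} = (16·0.067255 − 0.100645) / 15 = 0.065029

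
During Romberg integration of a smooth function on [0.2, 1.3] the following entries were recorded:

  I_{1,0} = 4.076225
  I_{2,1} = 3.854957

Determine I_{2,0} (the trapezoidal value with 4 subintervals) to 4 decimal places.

From I_{2,1} = (4·I_{2,0} − I_{1,0})/3, solve for I_{2,0}:
4·I_{2,0} = 3·3.854957 + 4.076225 = 15.641096
I_{2,0} = 3.910274

3.9103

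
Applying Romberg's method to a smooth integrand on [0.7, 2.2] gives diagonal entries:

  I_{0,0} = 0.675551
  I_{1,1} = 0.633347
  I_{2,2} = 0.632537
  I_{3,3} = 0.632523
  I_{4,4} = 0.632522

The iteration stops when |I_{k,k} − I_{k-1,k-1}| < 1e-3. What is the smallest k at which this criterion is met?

k = 2

|I_{1,1} − I_{0,0}| = 0.042204 ≥ 1e-3
|I_{2,2} − I_{1,1}| = 0.000810 < 1e-3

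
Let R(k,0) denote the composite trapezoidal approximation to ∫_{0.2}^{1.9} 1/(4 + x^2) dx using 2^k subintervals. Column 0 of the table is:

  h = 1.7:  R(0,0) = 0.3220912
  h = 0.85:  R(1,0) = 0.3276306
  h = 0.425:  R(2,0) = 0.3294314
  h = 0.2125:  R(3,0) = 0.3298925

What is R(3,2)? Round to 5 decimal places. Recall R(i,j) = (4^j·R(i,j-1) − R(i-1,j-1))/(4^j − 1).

Richardson extrapolation on the trapezoidal column (denominator 4−1=3):
R(2,1) = (4·0.3294314 − 0.3276306) / 3 = 0.3300317
R(3,1) = 0.3298925 + (0.3298925 − 0.3294314)/3 = 0.3300462
R(3,2) = (16·0.3300462 − 0.3300317) / 15 = 0.3300472

0.33005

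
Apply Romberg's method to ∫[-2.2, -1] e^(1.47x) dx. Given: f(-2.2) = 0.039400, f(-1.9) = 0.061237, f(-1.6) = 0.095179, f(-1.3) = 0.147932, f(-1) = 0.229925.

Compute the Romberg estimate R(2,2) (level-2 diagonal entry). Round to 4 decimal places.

R(0,0) (trapezoid, 1 panel, h=1.2000): 0.161595
R(1,0) (trapezoid, 2 panels, h=0.6000): 0.137905
R(2,0) (trapezoid, 4 panels, h=0.3000): 0.131703
R(1,1) = 0.137905 + (0.137905 − 0.161595)/3 = 0.130008
R(2,1) = 0.131703 + (0.131703 − 0.137905)/3 = 0.129636
R(2,2) = 0.129636 + (0.129636 − 0.130008)/15 = 0.129611

0.1296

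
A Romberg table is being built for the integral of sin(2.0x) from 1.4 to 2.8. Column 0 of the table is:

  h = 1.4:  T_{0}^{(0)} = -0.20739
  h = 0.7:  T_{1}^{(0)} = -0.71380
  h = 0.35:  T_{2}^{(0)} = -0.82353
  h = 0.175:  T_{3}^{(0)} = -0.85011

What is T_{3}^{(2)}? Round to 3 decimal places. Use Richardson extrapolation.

-0.859

T_{2}^{(1)} = (4·(-0.82353) − (-0.71380)) / 3 = -0.86011
T_{3}^{(1)} = -0.85011 + (-0.85011 − (-0.82353))/3 = -0.85897
T_{3}^{(2)} = -0.85897 + (-0.85897 − (-0.86011))/15 = -0.85889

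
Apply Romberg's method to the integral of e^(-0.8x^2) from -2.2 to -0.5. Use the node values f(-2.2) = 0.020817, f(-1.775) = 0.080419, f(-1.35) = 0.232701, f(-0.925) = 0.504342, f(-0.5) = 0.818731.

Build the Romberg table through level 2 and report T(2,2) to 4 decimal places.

T(0,0) (trapezoid, 1 panel, h=1.7000): 0.713616
T(1,0) (trapezoid, 2 panels, h=0.8500): 0.554604
T(2,0) (trapezoid, 4 panels, h=0.4250): 0.525825
T(1,1) = 0.554604 + (0.554604 − 0.713616)/3 = 0.501600
T(2,1) = 0.525825 + (0.525825 − 0.554604)/3 = 0.516232
T(2,2) = 0.516232 + (0.516232 − 0.501600)/15 = 0.517207

0.5172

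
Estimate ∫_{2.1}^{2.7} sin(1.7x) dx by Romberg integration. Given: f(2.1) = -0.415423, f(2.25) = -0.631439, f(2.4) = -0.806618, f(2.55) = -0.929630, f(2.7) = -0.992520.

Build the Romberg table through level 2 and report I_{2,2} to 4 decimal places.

-0.4633

I_{0,0} (trapezoid, 1 panel, h=0.6000): -0.422383
I_{1,0} (trapezoid, 2 panels, h=0.3000): -0.453177
I_{2,0} (trapezoid, 4 panels, h=0.1500): -0.460749
I_{1,1} = -0.453177 + (-0.453177 − (-0.422383))/3 = -0.463442
I_{2,1} = -0.460749 + (-0.460749 − (-0.453177))/3 = -0.463273
I_{2,2} = -0.463273 + (-0.463273 − (-0.463442))/15 = -0.463262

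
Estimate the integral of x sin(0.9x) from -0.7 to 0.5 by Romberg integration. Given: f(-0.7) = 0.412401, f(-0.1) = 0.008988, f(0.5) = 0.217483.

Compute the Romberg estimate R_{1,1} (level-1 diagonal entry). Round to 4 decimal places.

0.1332

R_{0,0} (trapezoid, 1 panel, h=1.2000): 0.377930
R_{1,0} (trapezoid, 2 panels, h=0.6000): 0.194358
R_{1,1} = 0.194358 + (0.194358 − 0.377930)/3 = 0.133167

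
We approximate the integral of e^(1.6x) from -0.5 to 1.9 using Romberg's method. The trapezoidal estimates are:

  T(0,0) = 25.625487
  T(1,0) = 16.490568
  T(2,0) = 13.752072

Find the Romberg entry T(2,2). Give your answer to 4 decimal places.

Richardson extrapolation on the trapezoidal column (denominator 4−1=3):
T(1,1) = 16.490568 + (16.490568 − 25.625487)/3 = 13.445595
T(2,1) = (4·13.752072 − 16.490568) / 3 = 12.839240
T(2,2) = 12.839240 + (12.839240 − 13.445595)/15 = 12.798816

12.7988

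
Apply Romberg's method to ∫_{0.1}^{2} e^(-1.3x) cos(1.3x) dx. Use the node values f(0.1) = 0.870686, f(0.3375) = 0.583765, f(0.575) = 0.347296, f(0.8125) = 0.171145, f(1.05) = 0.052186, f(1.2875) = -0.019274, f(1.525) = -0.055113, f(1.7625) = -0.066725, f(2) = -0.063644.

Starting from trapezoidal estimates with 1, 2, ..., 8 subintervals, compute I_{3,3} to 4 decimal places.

I_{0,0} (trapezoid, 1 panel, h=1.9000): 0.766690
I_{1,0} (trapezoid, 2 panels, h=0.9500): 0.432922
I_{2,0} (trapezoid, 4 panels, h=0.4750): 0.355248
I_{3,0} (trapezoid, 8 panels, h=0.2375): 0.336490
I_{1,1} = 0.432922 + (0.432922 − 0.766690)/3 = 0.321666
I_{2,1} = 0.355248 + (0.355248 − 0.432922)/3 = 0.329357
I_{3,1} = 0.336490 + (0.336490 − 0.355248)/3 = 0.330237
I_{2,2} = 0.329357 + (0.329357 − 0.321666)/15 = 0.329870
I_{3,2} = 0.330237 + (0.330237 − 0.329357)/15 = 0.330296
I_{3,3} = 0.330296 + (0.330296 − 0.329870)/63 = 0.330303

0.3303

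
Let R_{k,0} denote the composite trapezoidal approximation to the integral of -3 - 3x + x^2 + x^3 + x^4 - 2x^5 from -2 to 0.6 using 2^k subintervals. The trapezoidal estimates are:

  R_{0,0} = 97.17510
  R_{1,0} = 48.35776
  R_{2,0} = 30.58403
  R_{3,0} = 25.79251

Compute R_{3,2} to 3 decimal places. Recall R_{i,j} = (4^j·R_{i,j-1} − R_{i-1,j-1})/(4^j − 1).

24.164

Richardson extrapolation on the trapezoidal column (denominator 4−1=3):
R_{2,1} = (4·30.58403 − 48.35776) / 3 = 24.65945
R_{3,1} = (4·25.79251 − 30.58403) / 3 = 24.19534
R_{3,2} = 24.19534 + (24.19534 − 24.65945)/15 = 24.16440
(Column j=1 coincides with Simpson's rule on the same nodes.)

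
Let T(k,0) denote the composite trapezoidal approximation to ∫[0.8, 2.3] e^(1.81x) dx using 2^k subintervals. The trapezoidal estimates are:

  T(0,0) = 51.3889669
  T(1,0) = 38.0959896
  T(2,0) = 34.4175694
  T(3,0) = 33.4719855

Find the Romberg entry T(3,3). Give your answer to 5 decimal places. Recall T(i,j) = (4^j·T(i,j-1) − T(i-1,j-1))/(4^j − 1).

33.15440

Richardson extrapolation on the trapezoidal column (denominator 4−1=3):
T(1,1) = 38.0959896 + (38.0959896 − 51.3889669)/3 = 33.6649972
T(2,1) = 34.4175694 + (34.4175694 − 38.0959896)/3 = 33.1914293
T(3,1) = 33.4719855 + (33.4719855 − 34.4175694)/3 = 33.1567909
T(2,2) = (16·33.1914293 − 33.6649972) / 15 = 33.1598581
T(3,2) = (16·33.1567909 − 33.1914293) / 15 = 33.1544817
T(3,3) = (64·33.1544817 − 33.1598581) / 63 = 33.1543964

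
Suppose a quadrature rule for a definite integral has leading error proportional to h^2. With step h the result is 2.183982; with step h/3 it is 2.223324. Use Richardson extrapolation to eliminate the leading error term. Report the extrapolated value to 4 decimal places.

Extrapolated value = (9·A(h/3) − A(h)) / (9 − 1)
= (9·2.223324 − 2.183982) / 8
= 17.825934 / 8 = 2.228242

2.2282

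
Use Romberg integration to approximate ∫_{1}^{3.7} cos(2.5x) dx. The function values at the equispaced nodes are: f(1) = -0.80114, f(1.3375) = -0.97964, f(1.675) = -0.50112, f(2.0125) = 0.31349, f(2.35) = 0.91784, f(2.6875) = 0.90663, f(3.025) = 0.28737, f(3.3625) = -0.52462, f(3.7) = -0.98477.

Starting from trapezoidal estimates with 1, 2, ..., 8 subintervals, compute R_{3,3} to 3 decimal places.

-0.168

R_{0,0} (trapezoid, 1 panel, h=2.7000): -2.41098
R_{1,0} (trapezoid, 2 panels, h=1.3500): 0.03359
R_{2,0} (trapezoid, 4 panels, h=0.6750): -0.12748
R_{3,0} (trapezoid, 8 panels, h=0.3375): -0.15964
R_{1,1} = 0.03359 + (0.03359 − (-2.41098))/3 = 0.84845
R_{2,1} = -0.12748 + (-0.12748 − 0.03359)/3 = -0.18117
R_{3,1} = -0.15964 + (-0.15964 − (-0.12748))/3 = -0.17036
R_{2,2} = -0.18117 + (-0.18117 − 0.84845)/15 = -0.24981
R_{3,2} = -0.17036 + (-0.17036 − (-0.18117))/15 = -0.16964
R_{3,3} = -0.16964 + (-0.16964 − (-0.24981))/63 = -0.16837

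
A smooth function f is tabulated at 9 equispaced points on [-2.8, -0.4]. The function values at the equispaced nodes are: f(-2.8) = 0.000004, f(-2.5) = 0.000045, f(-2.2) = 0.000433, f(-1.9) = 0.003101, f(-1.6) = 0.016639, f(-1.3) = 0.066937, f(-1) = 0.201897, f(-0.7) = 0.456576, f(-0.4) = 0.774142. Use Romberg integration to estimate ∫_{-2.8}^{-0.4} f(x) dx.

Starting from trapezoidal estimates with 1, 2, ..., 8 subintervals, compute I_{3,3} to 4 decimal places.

I_{0,0} (trapezoid, 1 panel, h=2.4000): 0.928975
I_{1,0} (trapezoid, 2 panels, h=1.2000): 0.484454
I_{2,0} (trapezoid, 4 panels, h=0.6000): 0.363625
I_{3,0} (trapezoid, 8 panels, h=0.3000): 0.339810
I_{1,1} = 0.484454 + (0.484454 − 0.928975)/3 = 0.336280
I_{2,1} = 0.363625 + (0.363625 − 0.484454)/3 = 0.323349
I_{3,1} = 0.339810 + (0.339810 − 0.363625)/3 = 0.331872
I_{2,2} = 0.323349 + (0.323349 − 0.336280)/15 = 0.322487
I_{3,2} = 0.331872 + (0.331872 − 0.323349)/15 = 0.332440
I_{3,3} = 0.332440 + (0.332440 − 0.322487)/63 = 0.332598

0.3326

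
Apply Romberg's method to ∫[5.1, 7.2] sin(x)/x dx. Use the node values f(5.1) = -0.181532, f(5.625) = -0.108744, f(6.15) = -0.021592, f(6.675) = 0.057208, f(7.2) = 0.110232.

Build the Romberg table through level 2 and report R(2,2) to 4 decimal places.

R(0,0) (trapezoid, 1 panel, h=2.1000): -0.074865
R(1,0) (trapezoid, 2 panels, h=1.0500): -0.060104
R(2,0) (trapezoid, 4 panels, h=0.5250): -0.057108
R(1,1) = -0.060104 + (-0.060104 − (-0.074865))/3 = -0.055184
R(2,1) = -0.057108 + (-0.057108 − (-0.060104))/3 = -0.056109
R(2,2) = -0.056109 + (-0.056109 − (-0.055184))/15 = -0.056171

-0.0562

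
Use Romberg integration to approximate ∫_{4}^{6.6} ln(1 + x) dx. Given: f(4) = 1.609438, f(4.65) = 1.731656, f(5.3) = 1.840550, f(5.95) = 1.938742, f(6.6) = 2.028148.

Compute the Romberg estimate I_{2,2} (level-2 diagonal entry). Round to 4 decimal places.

4.7667

I_{0,0} (trapezoid, 1 panel, h=2.6000): 4.728862
I_{1,0} (trapezoid, 2 panels, h=1.3000): 4.757146
I_{2,0} (trapezoid, 4 panels, h=0.6500): 4.764332
I_{1,1} = 4.757146 + (4.757146 − 4.728862)/3 = 4.766574
I_{2,1} = 4.764332 + (4.764332 − 4.757146)/3 = 4.766727
I_{2,2} = 4.766727 + (4.766727 − 4.766574)/15 = 4.766737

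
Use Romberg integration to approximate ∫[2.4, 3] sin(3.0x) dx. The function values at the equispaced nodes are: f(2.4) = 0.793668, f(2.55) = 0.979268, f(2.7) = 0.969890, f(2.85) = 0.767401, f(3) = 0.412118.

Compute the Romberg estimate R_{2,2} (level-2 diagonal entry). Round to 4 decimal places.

R_{0,0} (trapezoid, 1 panel, h=0.6000): 0.361736
R_{1,0} (trapezoid, 2 panels, h=0.3000): 0.471835
R_{2,0} (trapezoid, 4 panels, h=0.1500): 0.497918
R_{1,1} = 0.471835 + (0.471835 − 0.361736)/3 = 0.508535
R_{2,1} = 0.497918 + (0.497918 − 0.471835)/3 = 0.506612
R_{2,2} = 0.506612 + (0.506612 − 0.508535)/15 = 0.506484

0.5065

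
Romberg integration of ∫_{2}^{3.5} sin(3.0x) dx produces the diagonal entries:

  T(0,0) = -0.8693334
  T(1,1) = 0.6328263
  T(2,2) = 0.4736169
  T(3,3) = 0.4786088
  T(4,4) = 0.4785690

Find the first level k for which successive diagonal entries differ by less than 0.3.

k = 2

|T(1,1) − T(0,0)| = 1.5021597 ≥ 0.3
|T(2,2) − T(1,1)| = 0.1592094 < 0.3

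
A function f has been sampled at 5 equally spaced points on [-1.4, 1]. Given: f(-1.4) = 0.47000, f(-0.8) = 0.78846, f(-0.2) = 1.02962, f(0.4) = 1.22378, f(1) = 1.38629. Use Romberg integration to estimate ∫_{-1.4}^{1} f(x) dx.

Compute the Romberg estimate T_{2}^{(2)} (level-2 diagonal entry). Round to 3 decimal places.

2.393

T_{0}^{(0)} (trapezoid, 1 panel, h=2.4000): 2.22755
T_{1}^{(0)} (trapezoid, 2 panels, h=1.2000): 2.34932
T_{2}^{(0)} (trapezoid, 4 panels, h=0.6000): 2.38200
T_{1}^{(1)} = 2.34932 + (2.34932 − 2.22755)/3 = 2.38991
T_{2}^{(1)} = 2.38200 + (2.38200 − 2.34932)/3 = 2.39289
T_{2}^{(2)} = 2.39289 + (2.39289 − 2.38991)/15 = 2.39309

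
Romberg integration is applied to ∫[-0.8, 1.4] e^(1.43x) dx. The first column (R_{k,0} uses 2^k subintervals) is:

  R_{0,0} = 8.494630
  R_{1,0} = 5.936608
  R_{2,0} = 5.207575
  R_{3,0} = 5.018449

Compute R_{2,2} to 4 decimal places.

4.9566

Richardson extrapolation on the trapezoidal column (denominator 4−1=3):
R_{1,1} = (4·5.936608 − 8.494630) / 3 = 5.083934
R_{2,1} = (4·5.207575 − 5.936608) / 3 = 4.964564
R_{2,2} = 4.964564 + (4.964564 − 5.083934)/15 = 4.956606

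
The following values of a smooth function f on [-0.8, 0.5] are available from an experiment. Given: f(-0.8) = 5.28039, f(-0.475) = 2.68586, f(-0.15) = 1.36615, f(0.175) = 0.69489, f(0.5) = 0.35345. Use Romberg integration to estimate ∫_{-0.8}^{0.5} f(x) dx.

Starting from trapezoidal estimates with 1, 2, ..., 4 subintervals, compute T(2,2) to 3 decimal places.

T(0,0) (trapezoid, 1 panel, h=1.3000): 3.66200
T(1,0) (trapezoid, 2 panels, h=0.6500): 2.71900
T(2,0) (trapezoid, 4 panels, h=0.3250): 2.45824
T(1,1) = 2.71900 + (2.71900 − 3.66200)/3 = 2.40467
T(2,1) = 2.45824 + (2.45824 − 2.71900)/3 = 2.37132
T(2,2) = 2.37132 + (2.37132 − 2.40467)/15 = 2.36910

2.369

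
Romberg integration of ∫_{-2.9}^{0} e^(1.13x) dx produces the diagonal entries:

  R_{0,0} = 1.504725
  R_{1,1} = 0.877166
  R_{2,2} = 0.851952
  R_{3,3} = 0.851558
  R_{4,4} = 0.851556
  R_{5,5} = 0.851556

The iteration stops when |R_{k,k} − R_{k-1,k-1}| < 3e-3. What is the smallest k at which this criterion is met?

k = 3

|R_{1,1} − R_{0,0}| = 0.627559 ≥ 3e-3
|R_{2,2} − R_{1,1}| = 0.025214 ≥ 3e-3
|R_{3,3} − R_{2,2}| = 0.000394 < 3e-3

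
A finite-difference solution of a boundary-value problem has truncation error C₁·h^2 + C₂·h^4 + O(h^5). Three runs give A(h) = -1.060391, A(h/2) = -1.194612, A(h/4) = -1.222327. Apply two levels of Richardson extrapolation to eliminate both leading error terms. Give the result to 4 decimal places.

-1.2310

First eliminate the h^2 term (factor 2^2 = 4):
  B₁ = (4·(-1.194612) − (-1.060391))/3 = -1.239352
  B₂ = (4·(-1.222327) − (-1.194612))/3 = -1.231565
Then eliminate the h^4 term (factor 2^4 = 16):
  (16·(-1.231565) − (-1.239352))/15 = -1.231046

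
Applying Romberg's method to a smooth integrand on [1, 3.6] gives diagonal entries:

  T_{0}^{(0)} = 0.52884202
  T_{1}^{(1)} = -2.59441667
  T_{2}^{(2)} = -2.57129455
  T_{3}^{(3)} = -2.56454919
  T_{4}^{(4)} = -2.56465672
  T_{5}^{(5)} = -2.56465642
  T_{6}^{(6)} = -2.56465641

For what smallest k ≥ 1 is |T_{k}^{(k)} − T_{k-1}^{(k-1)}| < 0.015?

k = 3

|T_{1}^{(1)} − T_{0}^{(0)}| = 3.12325869 ≥ 0.015
|T_{2}^{(2)} − T_{1}^{(1)}| = 0.02312212 ≥ 0.015
|T_{3}^{(3)} − T_{2}^{(2)}| = 0.00674536 < 0.015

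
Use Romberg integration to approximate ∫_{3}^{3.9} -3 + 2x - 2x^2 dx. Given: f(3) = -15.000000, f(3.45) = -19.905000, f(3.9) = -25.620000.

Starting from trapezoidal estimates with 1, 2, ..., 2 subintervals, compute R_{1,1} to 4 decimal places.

-18.0360

R_{0,0} (trapezoid, 1 panel, h=0.9000): -18.279000
R_{1,0} (trapezoid, 2 panels, h=0.4500): -18.096750
R_{1,1} = -18.096750 + (-18.096750 − (-18.279000))/3 = -18.036000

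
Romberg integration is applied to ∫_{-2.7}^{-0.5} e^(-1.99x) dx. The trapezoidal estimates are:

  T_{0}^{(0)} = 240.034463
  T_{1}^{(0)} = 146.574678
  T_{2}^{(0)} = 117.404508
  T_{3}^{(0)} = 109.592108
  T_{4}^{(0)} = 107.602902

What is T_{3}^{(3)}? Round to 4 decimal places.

T_{1}^{(1)} = (4·146.574678 − 240.034463) / 3 = 115.421416
T_{2}^{(1)} = (4·117.404508 − 146.574678) / 3 = 107.681118
T_{3}^{(1)} = (4·109.592108 − 117.404508) / 3 = 106.987975
T_{2}^{(2)} = 107.681118 + (107.681118 − 115.421416)/15 = 107.165098
T_{3}^{(2)} = (16·106.987975 − 107.681118) / 15 = 106.941765
T_{3}^{(3)} = 106.941765 + (106.941765 − 107.165098)/63 = 106.938220

106.9382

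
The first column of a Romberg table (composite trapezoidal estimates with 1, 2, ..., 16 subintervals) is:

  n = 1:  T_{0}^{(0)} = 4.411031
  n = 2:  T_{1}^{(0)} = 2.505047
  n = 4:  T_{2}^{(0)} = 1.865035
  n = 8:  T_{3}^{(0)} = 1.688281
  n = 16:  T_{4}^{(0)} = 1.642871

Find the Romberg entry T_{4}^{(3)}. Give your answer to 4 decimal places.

Richardson extrapolation on the trapezoidal column (denominator 4−1=3):
T_{2}^{(1)} = (4·1.865035 − 2.505047) / 3 = 1.651698
T_{3}^{(1)} = (4·1.688281 − 1.865035) / 3 = 1.629363
T_{4}^{(1)} = (4·1.642871 − 1.688281) / 3 = 1.627734
T_{3}^{(2)} = (16·1.629363 − 1.651698) / 15 = 1.627874
T_{4}^{(2)} = (16·1.627734 − 1.629363) / 15 = 1.627625
T_{4}^{(3)} = (64·1.627625 − 1.627874) / 63 = 1.627621
(Column j=1 coincides with Simpson's rule on the same nodes.)

1.6276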